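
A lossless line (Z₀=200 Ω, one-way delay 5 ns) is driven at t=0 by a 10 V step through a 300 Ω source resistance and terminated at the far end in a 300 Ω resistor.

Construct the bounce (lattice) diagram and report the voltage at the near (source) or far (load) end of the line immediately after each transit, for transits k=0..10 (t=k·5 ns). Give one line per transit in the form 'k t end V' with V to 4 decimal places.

Γ_L=0.200000, Γ_S=0.200000; launch V₁=10·200/500=4.000000
k=0 src: V=4.0000
k=1 load: inc=4.000000, refl=4.000000·0.200000=0.8000; V=0.000000+4.000000+0.800000=4.8000
k=2 src: inc=0.800000, refl=0.800000·0.200000=0.1600; V=4.000000+0.800000+0.160000=4.9600
k=3 load: inc=0.160000, refl=0.160000·0.200000=0.0320; V=4.800000+0.160000+0.032000=4.9920
k=4 src: inc=0.032000, refl=0.032000·0.200000=0.0064; V=4.960000+0.032000+0.006400=4.9984
k=5 load: inc=0.006400, refl=0.006400·0.200000=0.0013; V=4.992000+0.006400+0.001280=4.9997
k=6 src: inc=0.001280, refl=0.001280·0.200000=0.0003; V=4.998400+0.001280+0.000256=4.9999
k=7 load: inc=0.000256, refl=0.000256·0.200000=0.0001; V=4.999680+0.000256+0.000051=5.0000
k=8 src: inc=0.000051, refl=0.000051·0.200000=0.0000; V=4.999936+0.000051+0.000010=5.0000
k=9 load: inc=0.000010, refl=0.000010·0.200000=0.0000; V=4.999987+0.000010+0.000002=5.0000
k=10 src: inc=0.000002, refl=0.000002·0.200000=0.0000; V=4.999997+0.000002+0.000000=5.0000

0 0 source 4.0000
1 5 load 4.8000
2 10 source 4.9600
3 15 load 4.9920
4 20 source 4.9984
5 25 load 4.9997
6 30 source 4.9999
7 35 load 5.0000
8 40 source 5.0000
9 45 load 5.0000
10 50 source 5.0000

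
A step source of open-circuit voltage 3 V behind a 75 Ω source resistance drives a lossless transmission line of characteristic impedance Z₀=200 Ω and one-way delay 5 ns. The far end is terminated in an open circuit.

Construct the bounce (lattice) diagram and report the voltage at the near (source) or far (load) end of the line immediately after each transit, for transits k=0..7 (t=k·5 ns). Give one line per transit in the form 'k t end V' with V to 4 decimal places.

Γ_L=1.000000, Γ_S=-0.454545; launch V₁=3·200/275=2.181818
k=0 src: V=2.1818
k=1 load: inc=2.181818, refl=2.181818·1.000000=2.1818; V=0.000000+2.181818+2.181818=4.3636
k=2 src: inc=2.181818, refl=2.181818·-0.454545=-0.9917; V=2.181818+2.181818+-0.991736=3.3719
k=3 load: inc=-0.991736, refl=-0.991736·1.000000=-0.9917; V=4.363636+-0.991736+-0.991736=2.3802
k=4 src: inc=-0.991736, refl=-0.991736·-0.454545=0.4508; V=3.371901+-0.991736+0.450789=2.8310
k=5 load: inc=0.450789, refl=0.450789·1.000000=0.4508; V=2.380165+0.450789+0.450789=3.2817
k=6 src: inc=0.450789, refl=0.450789·-0.454545=-0.2049; V=2.830954+0.450789+-0.204904=3.0768
k=7 load: inc=-0.204904, refl=-0.204904·1.000000=-0.2049; V=3.281743+-0.204904+-0.204904=2.8719

0 0 source 2.1818
1 5 load 4.3636
2 10 source 3.3719
3 15 load 2.3802
4 20 source 2.8310
5 25 load 3.2817
6 30 source 3.0768
7 35 load 2.8719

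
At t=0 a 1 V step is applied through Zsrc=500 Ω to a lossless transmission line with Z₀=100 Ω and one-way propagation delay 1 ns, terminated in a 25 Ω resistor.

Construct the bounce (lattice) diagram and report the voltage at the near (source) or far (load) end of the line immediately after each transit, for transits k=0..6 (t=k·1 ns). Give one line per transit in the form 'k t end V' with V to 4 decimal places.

0 0 source 0.1667
1 1 load 0.0667
2 2 source 0.0000
3 3 load 0.0400
4 4 source 0.0667
5 5 load 0.0507
6 6 source 0.0400

Γ_L=-0.600000, Γ_S=0.666667; launch V₁=1·100/600=0.166667
k=0 src: V=0.1667
k=1 load: inc=0.166667, refl=0.166667·-0.600000=-0.1000; V=0.000000+0.166667+-0.100000=0.0667
k=2 src: inc=-0.100000, refl=-0.100000·0.666667=-0.0667; V=0.166667+-0.100000+-0.066667=0.0000
k=3 load: inc=-0.066667, refl=-0.066667·-0.600000=0.0400; V=0.066667+-0.066667+0.040000=0.0400
k=4 src: inc=0.040000, refl=0.040000·0.666667=0.0267; V=0.000000+0.040000+0.026667=0.0667
k=5 load: inc=0.026667, refl=0.026667·-0.600000=-0.0160; V=0.040000+0.026667+-0.016000=0.0507
k=6 src: inc=-0.016000, refl=-0.016000·0.666667=-0.0107; V=0.066667+-0.016000+-0.010667=0.0400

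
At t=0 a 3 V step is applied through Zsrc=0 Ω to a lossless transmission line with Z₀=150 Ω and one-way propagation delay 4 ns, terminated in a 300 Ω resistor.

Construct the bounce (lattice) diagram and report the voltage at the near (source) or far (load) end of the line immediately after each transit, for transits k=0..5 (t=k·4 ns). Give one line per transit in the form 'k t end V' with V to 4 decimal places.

Γ_L=0.333333, Γ_S=-1.000000; launch V₁=3·150/150=3.000000
k=0 src: V=3.0000
k=1 load: inc=3.000000, refl=3.000000·0.333333=1.0000; V=0.000000+3.000000+1.000000=4.0000
k=2 src: inc=1.000000, refl=1.000000·-1.000000=-1.0000; V=3.000000+1.000000+-1.000000=3.0000
k=3 load: inc=-1.000000, refl=-1.000000·0.333333=-0.3333; V=4.000000+-1.000000+-0.333333=2.6667
k=4 src: inc=-0.333333, refl=-0.333333·-1.000000=0.3333; V=3.000000+-0.333333+0.333333=3.0000
k=5 load: inc=0.333333, refl=0.333333·0.333333=0.1111; V=2.666667+0.333333+0.111111=3.1111

0 0 source 3.0000
1 4 load 4.0000
2 8 source 3.0000
3 12 load 2.6667
4 16 source 3.0000
5 20 load 3.1111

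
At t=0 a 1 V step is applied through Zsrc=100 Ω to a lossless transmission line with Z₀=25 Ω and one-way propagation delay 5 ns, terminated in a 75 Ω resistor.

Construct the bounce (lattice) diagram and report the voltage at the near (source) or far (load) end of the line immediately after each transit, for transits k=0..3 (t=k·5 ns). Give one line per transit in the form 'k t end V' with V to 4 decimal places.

Γ_L=0.500000, Γ_S=0.600000; launch V₁=1·25/125=0.200000
k=0 src: V=0.2000
k=1 load: inc=0.200000, refl=0.200000·0.500000=0.1000; V=0.000000+0.200000+0.100000=0.3000
k=2 src: inc=0.100000, refl=0.100000·0.600000=0.0600; V=0.200000+0.100000+0.060000=0.3600
k=3 load: inc=0.060000, refl=0.060000·0.500000=0.0300; V=0.300000+0.060000+0.030000=0.3900

0 0 source 0.2000
1 5 load 0.3000
2 10 source 0.3600
3 15 load 0.3900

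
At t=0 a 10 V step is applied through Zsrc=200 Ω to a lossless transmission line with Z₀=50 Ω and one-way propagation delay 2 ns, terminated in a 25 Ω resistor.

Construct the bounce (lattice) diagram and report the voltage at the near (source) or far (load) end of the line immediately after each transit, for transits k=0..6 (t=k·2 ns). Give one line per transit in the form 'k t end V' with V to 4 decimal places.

0 0 source 2.0000
1 2 load 1.3333
2 4 source 0.9333
3 6 load 1.0667
4 8 source 1.1467
5 10 load 1.1200
6 12 source 1.1040

Γ_L=-0.333333, Γ_S=0.600000; launch V₁=10·50/250=2.000000
k=0 src: V=2.0000
k=1 load: inc=2.000000, refl=2.000000·-0.333333=-0.6667; V=0.000000+2.000000+-0.666667=1.3333
k=2 src: inc=-0.666667, refl=-0.666667·0.600000=-0.4000; V=2.000000+-0.666667+-0.400000=0.9333
k=3 load: inc=-0.400000, refl=-0.400000·-0.333333=0.1333; V=1.333333+-0.400000+0.133333=1.0667
k=4 src: inc=0.133333, refl=0.133333·0.600000=0.0800; V=0.933333+0.133333+0.080000=1.1467
k=5 load: inc=0.080000, refl=0.080000·-0.333333=-0.0267; V=1.066667+0.080000+-0.026667=1.1200
k=6 src: inc=-0.026667, refl=-0.026667·0.600000=-0.0160; V=1.146667+-0.026667+-0.016000=1.1040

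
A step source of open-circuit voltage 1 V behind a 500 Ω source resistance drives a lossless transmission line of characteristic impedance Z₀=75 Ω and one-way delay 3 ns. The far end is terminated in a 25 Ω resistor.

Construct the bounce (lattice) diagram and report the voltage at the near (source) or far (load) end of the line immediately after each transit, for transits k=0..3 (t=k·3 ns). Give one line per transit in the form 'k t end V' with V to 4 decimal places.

0 0 source 0.1304
1 3 load 0.0652
2 6 source 0.0170
3 9 load 0.0411

Γ_L=-0.500000, Γ_S=0.739130; launch V₁=1·75/575=0.130435
k=0 src: V=0.1304
k=1 load: inc=0.130435, refl=0.130435·-0.500000=-0.0652; V=0.000000+0.130435+-0.065217=0.0652
k=2 src: inc=-0.065217, refl=-0.065217·0.739130=-0.0482; V=0.130435+-0.065217+-0.048204=0.0170
k=3 load: inc=-0.048204, refl=-0.048204·-0.500000=0.0241; V=0.065217+-0.048204+0.024102=0.0411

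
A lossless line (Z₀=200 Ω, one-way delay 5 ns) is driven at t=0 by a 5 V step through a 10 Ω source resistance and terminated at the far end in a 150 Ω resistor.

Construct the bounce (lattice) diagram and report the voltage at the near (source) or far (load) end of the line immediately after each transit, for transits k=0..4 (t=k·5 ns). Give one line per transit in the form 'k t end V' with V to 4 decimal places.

Γ_L=-0.142857, Γ_S=-0.904762; launch V₁=5·200/210=4.761905
k=0 src: V=4.7619
k=1 load: inc=4.761905, refl=4.761905·-0.142857=-0.6803; V=0.000000+4.761905+-0.680272=4.0816
k=2 src: inc=-0.680272, refl=-0.680272·-0.904762=0.6155; V=4.761905+-0.680272+0.615484=4.6971
k=3 load: inc=0.615484, refl=0.615484·-0.142857=-0.0879; V=4.081633+0.615484+-0.087926=4.6092
k=4 src: inc=-0.087926, refl=-0.087926·-0.904762=0.0796; V=4.697117+-0.087926+0.079552=4.6887

0 0 source 4.7619
1 5 load 4.0816
2 10 source 4.6971
3 15 load 4.6092
4 20 source 4.6887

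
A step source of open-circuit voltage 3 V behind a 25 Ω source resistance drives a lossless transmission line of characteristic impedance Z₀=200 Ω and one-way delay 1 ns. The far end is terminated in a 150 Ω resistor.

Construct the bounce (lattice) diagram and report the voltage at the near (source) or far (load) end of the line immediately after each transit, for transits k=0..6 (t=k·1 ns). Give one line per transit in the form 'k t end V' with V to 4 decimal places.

Γ_L=-0.142857, Γ_S=-0.777778; launch V₁=3·200/225=2.666667
k=0 src: V=2.6667
k=1 load: inc=2.666667, refl=2.666667·-0.142857=-0.3810; V=0.000000+2.666667+-0.380952=2.2857
k=2 src: inc=-0.380952, refl=-0.380952·-0.777778=0.2963; V=2.666667+-0.380952+0.296296=2.5820
k=3 load: inc=0.296296, refl=0.296296·-0.142857=-0.0423; V=2.285714+0.296296+-0.042328=2.5397
k=4 src: inc=-0.042328, refl=-0.042328·-0.777778=0.0329; V=2.582011+-0.042328+0.032922=2.5726
k=5 load: inc=0.032922, refl=0.032922·-0.142857=-0.0047; V=2.539683+0.032922+-0.004703=2.5679
k=6 src: inc=-0.004703, refl=-0.004703·-0.777778=0.0037; V=2.572604+-0.004703+0.003658=2.5716

0 0 source 2.6667
1 1 load 2.2857
2 2 source 2.5820
3 3 load 2.5397
4 4 source 2.5726
5 5 load 2.5679
6 6 source 2.5716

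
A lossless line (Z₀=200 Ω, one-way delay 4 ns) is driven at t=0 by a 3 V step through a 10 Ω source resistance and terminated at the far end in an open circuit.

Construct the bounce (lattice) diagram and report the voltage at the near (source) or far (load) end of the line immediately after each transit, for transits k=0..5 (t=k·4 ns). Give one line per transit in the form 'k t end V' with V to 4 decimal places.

Γ_L=1.000000, Γ_S=-0.904762; launch V₁=3·200/210=2.857143
k=0 src: V=2.8571
k=1 load: inc=2.857143, refl=2.857143·1.000000=2.8571; V=0.000000+2.857143+2.857143=5.7143
k=2 src: inc=2.857143, refl=2.857143·-0.904762=-2.5850; V=2.857143+2.857143+-2.585034=3.1293
k=3 load: inc=-2.585034, refl=-2.585034·1.000000=-2.5850; V=5.714286+-2.585034+-2.585034=0.5442
k=4 src: inc=-2.585034, refl=-2.585034·-0.904762=2.3388; V=3.129252+-2.585034+2.338840=2.8831
k=5 load: inc=2.338840, refl=2.338840·1.000000=2.3388; V=0.544218+2.338840+2.338840=5.2219

0 0 source 2.8571
1 4 load 5.7143
2 8 source 3.1293
3 12 load 0.5442
4 16 source 2.8831
5 20 load 5.2219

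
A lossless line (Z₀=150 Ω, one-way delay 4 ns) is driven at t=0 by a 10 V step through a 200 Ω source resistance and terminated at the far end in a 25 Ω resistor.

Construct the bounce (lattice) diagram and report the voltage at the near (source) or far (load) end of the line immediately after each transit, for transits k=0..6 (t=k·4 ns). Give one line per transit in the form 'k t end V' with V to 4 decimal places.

0 0 source 4.2857
1 4 load 1.2245
2 8 source 0.7872
3 12 load 1.0995
4 16 source 1.1442
5 20 load 1.1123
6 24 source 1.1077

Γ_L=-0.714286, Γ_S=0.142857; launch V₁=10·150/350=4.285714
k=0 src: V=4.2857
k=1 load: inc=4.285714, refl=4.285714·-0.714286=-3.0612; V=0.000000+4.285714+-3.061224=1.2245
k=2 src: inc=-3.061224, refl=-3.061224·0.142857=-0.4373; V=4.285714+-3.061224+-0.437318=0.7872
k=3 load: inc=-0.437318, refl=-0.437318·-0.714286=0.3124; V=1.224490+-0.437318+0.312370=1.0995
k=4 src: inc=0.312370, refl=0.312370·0.142857=0.0446; V=0.787172+0.312370+0.044624=1.1442
k=5 load: inc=0.044624, refl=0.044624·-0.714286=-0.0319; V=1.099542+0.044624+-0.031874=1.1123
k=6 src: inc=-0.031874, refl=-0.031874·0.142857=-0.0046; V=1.144166+-0.031874+-0.004553=1.1077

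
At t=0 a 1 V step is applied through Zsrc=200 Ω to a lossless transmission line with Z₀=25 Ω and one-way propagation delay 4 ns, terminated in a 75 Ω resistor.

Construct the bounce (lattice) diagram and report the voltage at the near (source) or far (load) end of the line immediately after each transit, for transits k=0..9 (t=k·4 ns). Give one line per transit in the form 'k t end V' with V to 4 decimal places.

Γ_L=0.500000, Γ_S=0.777778; launch V₁=1·25/225=0.111111
k=0 src: V=0.1111
k=1 load: inc=0.111111, refl=0.111111·0.500000=0.0556; V=0.000000+0.111111+0.055556=0.1667
k=2 src: inc=0.055556, refl=0.055556·0.777778=0.0432; V=0.111111+0.055556+0.043210=0.2099
k=3 load: inc=0.043210, refl=0.043210·0.500000=0.0216; V=0.166667+0.043210+0.021605=0.2315
k=4 src: inc=0.021605, refl=0.021605·0.777778=0.0168; V=0.209877+0.021605+0.016804=0.2483
k=5 load: inc=0.016804, refl=0.016804·0.500000=0.0084; V=0.231481+0.016804+0.008402=0.2567
k=6 src: inc=0.008402, refl=0.008402·0.777778=0.0065; V=0.248285+0.008402+0.006535=0.2632
k=7 load: inc=0.006535, refl=0.006535·0.500000=0.0033; V=0.256687+0.006535+0.003267=0.2665
k=8 src: inc=0.003267, refl=0.003267·0.777778=0.0025; V=0.263222+0.003267+0.002541=0.2690
k=9 load: inc=0.002541, refl=0.002541·0.500000=0.0013; V=0.266489+0.002541+0.001271=0.2703

0 0 source 0.1111
1 4 load 0.1667
2 8 source 0.2099
3 12 load 0.2315
4 16 source 0.2483
5 20 load 0.2567
6 24 source 0.2632
7 28 load 0.2665
8 32 source 0.2690
9 36 load 0.2703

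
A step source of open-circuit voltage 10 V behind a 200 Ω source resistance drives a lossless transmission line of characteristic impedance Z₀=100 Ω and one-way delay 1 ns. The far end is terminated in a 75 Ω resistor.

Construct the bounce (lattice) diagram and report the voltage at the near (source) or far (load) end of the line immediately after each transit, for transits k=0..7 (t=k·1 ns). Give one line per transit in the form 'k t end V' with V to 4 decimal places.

0 0 source 3.3333
1 1 load 2.8571
2 2 source 2.6984
3 3 load 2.7211
4 4 source 2.7286
5 5 load 2.7276
6 6 source 2.7272
7 7 load 2.7273

Γ_L=-0.142857, Γ_S=0.333333; launch V₁=10·100/300=3.333333
k=0 src: V=3.3333
k=1 load: inc=3.333333, refl=3.333333·-0.142857=-0.4762; V=0.000000+3.333333+-0.476190=2.8571
k=2 src: inc=-0.476190, refl=-0.476190·0.333333=-0.1587; V=3.333333+-0.476190+-0.158730=2.6984
k=3 load: inc=-0.158730, refl=-0.158730·-0.142857=0.0227; V=2.857143+-0.158730+0.022676=2.7211
k=4 src: inc=0.022676, refl=0.022676·0.333333=0.0076; V=2.698413+0.022676+0.007559=2.7286
k=5 load: inc=0.007559, refl=0.007559·-0.142857=-0.0011; V=2.721088+0.007559+-0.001080=2.7276
k=6 src: inc=-0.001080, refl=-0.001080·0.333333=-0.0004; V=2.728647+-0.001080+-0.000360=2.7272
k=7 load: inc=-0.000360, refl=-0.000360·-0.142857=0.0001; V=2.727567+-0.000360+0.000051=2.7273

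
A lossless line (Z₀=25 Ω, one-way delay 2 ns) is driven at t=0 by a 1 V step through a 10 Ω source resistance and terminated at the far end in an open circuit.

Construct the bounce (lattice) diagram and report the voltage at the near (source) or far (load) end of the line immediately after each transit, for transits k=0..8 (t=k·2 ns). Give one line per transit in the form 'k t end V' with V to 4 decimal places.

Γ_L=1.000000, Γ_S=-0.428571; launch V₁=1·25/35=0.714286
k=0 src: V=0.7143
k=1 load: inc=0.714286, refl=0.714286·1.000000=0.7143; V=0.000000+0.714286+0.714286=1.4286
k=2 src: inc=0.714286, refl=0.714286·-0.428571=-0.3061; V=0.714286+0.714286+-0.306122=1.1224
k=3 load: inc=-0.306122, refl=-0.306122·1.000000=-0.3061; V=1.428571+-0.306122+-0.306122=0.8163
k=4 src: inc=-0.306122, refl=-0.306122·-0.428571=0.1312; V=1.122449+-0.306122+0.131195=0.9475
k=5 load: inc=0.131195, refl=0.131195·1.000000=0.1312; V=0.816327+0.131195+0.131195=1.0787
k=6 src: inc=0.131195, refl=0.131195·-0.428571=-0.0562; V=0.947522+0.131195+-0.056227=1.0225
k=7 load: inc=-0.056227, refl=-0.056227·1.000000=-0.0562; V=1.078717+-0.056227+-0.056227=0.9663
k=8 src: inc=-0.056227, refl=-0.056227·-0.428571=0.0241; V=1.022491+-0.056227+0.024097=0.9904

0 0 source 0.7143
1 2 load 1.4286
2 4 source 1.1224
3 6 load 0.8163
4 8 source 0.9475
5 10 load 1.0787
6 12 source 1.0225
7 14 load 0.9663
8 16 source 0.9904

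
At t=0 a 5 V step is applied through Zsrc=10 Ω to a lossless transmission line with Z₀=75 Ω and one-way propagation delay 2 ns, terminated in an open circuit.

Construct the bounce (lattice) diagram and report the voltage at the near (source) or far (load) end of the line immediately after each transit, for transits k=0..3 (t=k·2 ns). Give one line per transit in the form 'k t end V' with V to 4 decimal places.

Γ_L=1.000000, Γ_S=-0.764706; launch V₁=5·75/85=4.411765
k=0 src: V=4.4118
k=1 load: inc=4.411765, refl=4.411765·1.000000=4.4118; V=0.000000+4.411765+4.411765=8.8235
k=2 src: inc=4.411765, refl=4.411765·-0.764706=-3.3737; V=4.411765+4.411765+-3.373702=5.4498
k=3 load: inc=-3.373702, refl=-3.373702·1.000000=-3.3737; V=8.823529+-3.373702+-3.373702=2.0761

0 0 source 4.4118
1 2 load 8.8235
2 4 source 5.4498
3 6 load 2.0761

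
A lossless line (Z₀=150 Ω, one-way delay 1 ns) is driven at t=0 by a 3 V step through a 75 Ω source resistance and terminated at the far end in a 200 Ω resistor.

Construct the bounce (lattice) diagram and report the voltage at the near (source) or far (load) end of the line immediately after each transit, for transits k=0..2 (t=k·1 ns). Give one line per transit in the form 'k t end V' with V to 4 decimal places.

Γ_L=0.142857, Γ_S=-0.333333; launch V₁=3·150/225=2.000000
k=0 src: V=2.0000
k=1 load: inc=2.000000, refl=2.000000·0.142857=0.2857; V=0.000000+2.000000+0.285714=2.2857
k=2 src: inc=0.285714, refl=0.285714·-0.333333=-0.0952; V=2.000000+0.285714+-0.095238=2.1905

0 0 source 2.0000
1 1 load 2.2857
2 2 source 2.1905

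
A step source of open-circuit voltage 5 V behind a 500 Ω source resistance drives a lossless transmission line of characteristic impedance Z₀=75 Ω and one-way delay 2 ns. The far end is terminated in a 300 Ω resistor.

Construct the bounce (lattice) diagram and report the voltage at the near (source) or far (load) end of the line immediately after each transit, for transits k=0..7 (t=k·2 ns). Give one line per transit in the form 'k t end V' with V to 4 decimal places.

0 0 source 0.6522
1 2 load 1.0435
2 4 source 1.3327
3 6 load 1.5062
4 8 source 1.6345
5 10 load 1.7115
6 12 source 1.7683
7 14 load 1.8025

Γ_L=0.600000, Γ_S=0.739130; launch V₁=5·75/575=0.652174
k=0 src: V=0.6522
k=1 load: inc=0.652174, refl=0.652174·0.600000=0.3913; V=0.000000+0.652174+0.391304=1.0435
k=2 src: inc=0.391304, refl=0.391304·0.739130=0.2892; V=0.652174+0.391304+0.289225=1.3327
k=3 load: inc=0.289225, refl=0.289225·0.600000=0.1735; V=1.043478+0.289225+0.173535=1.5062
k=4 src: inc=0.173535, refl=0.173535·0.739130=0.1283; V=1.332703+0.173535+0.128265=1.6345
k=5 load: inc=0.128265, refl=0.128265·0.600000=0.0770; V=1.506238+0.128265+0.076959=1.7115
k=6 src: inc=0.076959, refl=0.076959·0.739130=0.0569; V=1.634503+0.076959+0.056883=1.7683
k=7 load: inc=0.056883, refl=0.056883·0.600000=0.0341; V=1.711462+0.056883+0.034130=1.8025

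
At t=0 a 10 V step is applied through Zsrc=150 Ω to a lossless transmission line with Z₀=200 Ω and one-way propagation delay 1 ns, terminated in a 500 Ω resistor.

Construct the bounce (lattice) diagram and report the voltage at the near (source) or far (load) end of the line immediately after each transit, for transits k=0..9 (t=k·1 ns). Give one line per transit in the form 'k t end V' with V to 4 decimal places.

Γ_L=0.428571, Γ_S=-0.142857; launch V₁=10·200/350=5.714286
k=0 src: V=5.7143
k=1 load: inc=5.714286, refl=5.714286·0.428571=2.4490; V=0.000000+5.714286+2.448980=8.1633
k=2 src: inc=2.448980, refl=2.448980·-0.142857=-0.3499; V=5.714286+2.448980+-0.349854=7.8134
k=3 load: inc=-0.349854, refl=-0.349854·0.428571=-0.1499; V=8.163265+-0.349854+-0.149938=7.6635
k=4 src: inc=-0.149938, refl=-0.149938·-0.142857=0.0214; V=7.813411+-0.149938+0.021420=7.6849
k=5 load: inc=0.021420, refl=0.021420·0.428571=0.0092; V=7.663474+0.021420+0.009180=7.6941
k=6 src: inc=0.009180, refl=0.009180·-0.142857=-0.0013; V=7.684893+0.009180+-0.001311=7.6928
k=7 load: inc=-0.001311, refl=-0.001311·0.428571=-0.0006; V=7.694073+-0.001311+-0.000562=7.6922
k=8 src: inc=-0.000562, refl=-0.000562·-0.142857=0.0001; V=7.692762+-0.000562+0.000080=7.6923
k=9 load: inc=0.000080, refl=0.000080·0.428571=0.0000; V=7.692200+0.000080+0.000034=7.6923

0 0 source 5.7143
1 1 load 8.1633
2 2 source 7.8134
3 3 load 7.6635
4 4 source 7.6849
5 5 load 7.6941
6 6 source 7.6928
7 7 load 7.6922
8 8 source 7.6923
9 9 load 7.6923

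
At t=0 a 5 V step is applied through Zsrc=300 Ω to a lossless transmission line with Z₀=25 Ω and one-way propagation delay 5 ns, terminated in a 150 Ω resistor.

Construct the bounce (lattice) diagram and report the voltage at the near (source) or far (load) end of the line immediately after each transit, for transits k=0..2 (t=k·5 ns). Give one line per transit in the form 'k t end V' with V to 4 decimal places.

Γ_L=0.714286, Γ_S=0.846154; launch V₁=5·25/325=0.384615
k=0 src: V=0.3846
k=1 load: inc=0.384615, refl=0.384615·0.714286=0.2747; V=0.000000+0.384615+0.274725=0.6593
k=2 src: inc=0.274725, refl=0.274725·0.846154=0.2325; V=0.384615+0.274725+0.232460=0.8918

0 0 source 0.3846
1 5 load 0.6593
2 10 source 0.8918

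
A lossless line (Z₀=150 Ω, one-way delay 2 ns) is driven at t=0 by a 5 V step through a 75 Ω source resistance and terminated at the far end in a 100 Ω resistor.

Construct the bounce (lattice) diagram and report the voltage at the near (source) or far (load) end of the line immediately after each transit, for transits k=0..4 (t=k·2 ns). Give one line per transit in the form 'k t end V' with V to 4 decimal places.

0 0 source 3.3333
1 2 load 2.6667
2 4 source 2.8889
3 6 load 2.8444
4 8 source 2.8593

Γ_L=-0.200000, Γ_S=-0.333333; launch V₁=5·150/225=3.333333
k=0 src: V=3.3333
k=1 load: inc=3.333333, refl=3.333333·-0.200000=-0.6667; V=0.000000+3.333333+-0.666667=2.6667
k=2 src: inc=-0.666667, refl=-0.666667·-0.333333=0.2222; V=3.333333+-0.666667+0.222222=2.8889
k=3 load: inc=0.222222, refl=0.222222·-0.200000=-0.0444; V=2.666667+0.222222+-0.044444=2.8444
k=4 src: inc=-0.044444, refl=-0.044444·-0.333333=0.0148; V=2.888889+-0.044444+0.014815=2.8593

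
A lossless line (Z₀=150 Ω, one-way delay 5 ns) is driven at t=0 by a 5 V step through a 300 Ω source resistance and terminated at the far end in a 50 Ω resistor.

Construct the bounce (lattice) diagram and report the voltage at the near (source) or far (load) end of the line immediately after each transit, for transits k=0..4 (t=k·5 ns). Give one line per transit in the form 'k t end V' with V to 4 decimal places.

0 0 source 1.6667
1 5 load 0.8333
2 10 source 0.5556
3 15 load 0.6944
4 20 source 0.7407

Γ_L=-0.500000, Γ_S=0.333333; launch V₁=5·150/450=1.666667
k=0 src: V=1.6667
k=1 load: inc=1.666667, refl=1.666667·-0.500000=-0.8333; V=0.000000+1.666667+-0.833333=0.8333
k=2 src: inc=-0.833333, refl=-0.833333·0.333333=-0.2778; V=1.666667+-0.833333+-0.277778=0.5556
k=3 load: inc=-0.277778, refl=-0.277778·-0.500000=0.1389; V=0.833333+-0.277778+0.138889=0.6944
k=4 src: inc=0.138889, refl=0.138889·0.333333=0.0463; V=0.555556+0.138889+0.046296=0.7407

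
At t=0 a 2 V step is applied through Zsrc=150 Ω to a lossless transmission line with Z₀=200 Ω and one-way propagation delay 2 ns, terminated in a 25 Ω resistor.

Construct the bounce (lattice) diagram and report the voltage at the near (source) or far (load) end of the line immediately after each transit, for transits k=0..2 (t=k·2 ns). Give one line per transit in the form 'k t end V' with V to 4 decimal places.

Γ_L=-0.777778, Γ_S=-0.142857; launch V₁=2·200/350=1.142857
k=0 src: V=1.1429
k=1 load: inc=1.142857, refl=1.142857·-0.777778=-0.8889; V=0.000000+1.142857+-0.888889=0.2540
k=2 src: inc=-0.888889, refl=-0.888889·-0.142857=0.1270; V=1.142857+-0.888889+0.126984=0.3810

0 0 source 1.1429
1 2 load 0.2540
2 4 source 0.3810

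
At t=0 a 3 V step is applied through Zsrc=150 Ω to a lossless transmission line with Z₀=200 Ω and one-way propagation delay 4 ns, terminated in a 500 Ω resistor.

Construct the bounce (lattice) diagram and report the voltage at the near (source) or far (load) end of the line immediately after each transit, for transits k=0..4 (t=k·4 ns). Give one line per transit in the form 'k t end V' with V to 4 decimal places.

Γ_L=0.428571, Γ_S=-0.142857; launch V₁=3·200/350=1.714286
k=0 src: V=1.7143
k=1 load: inc=1.714286, refl=1.714286·0.428571=0.7347; V=0.000000+1.714286+0.734694=2.4490
k=2 src: inc=0.734694, refl=0.734694·-0.142857=-0.1050; V=1.714286+0.734694+-0.104956=2.3440
k=3 load: inc=-0.104956, refl=-0.104956·0.428571=-0.0450; V=2.448980+-0.104956+-0.044981=2.2990
k=4 src: inc=-0.044981, refl=-0.044981·-0.142857=0.0064; V=2.344023+-0.044981+0.006426=2.3055

0 0 source 1.7143
1 4 load 2.4490
2 8 source 2.3440
3 12 load 2.2990
4 16 source 2.3055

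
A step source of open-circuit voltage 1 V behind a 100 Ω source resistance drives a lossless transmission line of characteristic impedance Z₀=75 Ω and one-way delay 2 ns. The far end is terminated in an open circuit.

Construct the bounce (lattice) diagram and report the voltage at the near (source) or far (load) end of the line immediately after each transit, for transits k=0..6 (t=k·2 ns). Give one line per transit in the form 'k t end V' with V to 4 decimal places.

Γ_L=1.000000, Γ_S=0.142857; launch V₁=1·75/175=0.428571
k=0 src: V=0.4286
k=1 load: inc=0.428571, refl=0.428571·1.000000=0.4286; V=0.000000+0.428571+0.428571=0.8571
k=2 src: inc=0.428571, refl=0.428571·0.142857=0.0612; V=0.428571+0.428571+0.061224=0.9184
k=3 load: inc=0.061224, refl=0.061224·1.000000=0.0612; V=0.857143+0.061224+0.061224=0.9796
k=4 src: inc=0.061224, refl=0.061224·0.142857=0.0087; V=0.918367+0.061224+0.008746=0.9883
k=5 load: inc=0.008746, refl=0.008746·1.000000=0.0087; V=0.979592+0.008746+0.008746=0.9971
k=6 src: inc=0.008746, refl=0.008746·0.142857=0.0012; V=0.988338+0.008746+0.001249=0.9983

0 0 source 0.4286
1 2 load 0.8571
2 4 source 0.9184
3 6 load 0.9796
4 8 source 0.9883
5 10 load 0.9971
6 12 source 0.9983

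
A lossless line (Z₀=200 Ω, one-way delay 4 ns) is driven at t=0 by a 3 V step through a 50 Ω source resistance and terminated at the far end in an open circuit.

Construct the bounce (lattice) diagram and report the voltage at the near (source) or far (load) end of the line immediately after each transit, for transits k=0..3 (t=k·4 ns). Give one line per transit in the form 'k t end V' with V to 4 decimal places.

Γ_L=1.000000, Γ_S=-0.600000; launch V₁=3·200/250=2.400000
k=0 src: V=2.4000
k=1 load: inc=2.400000, refl=2.400000·1.000000=2.4000; V=0.000000+2.400000+2.400000=4.8000
k=2 src: inc=2.400000, refl=2.400000·-0.600000=-1.4400; V=2.400000+2.400000+-1.440000=3.3600
k=3 load: inc=-1.440000, refl=-1.440000·1.000000=-1.4400; V=4.800000+-1.440000+-1.440000=1.9200

0 0 source 2.4000
1 4 load 4.8000
2 8 source 3.3600
3 12 load 1.9200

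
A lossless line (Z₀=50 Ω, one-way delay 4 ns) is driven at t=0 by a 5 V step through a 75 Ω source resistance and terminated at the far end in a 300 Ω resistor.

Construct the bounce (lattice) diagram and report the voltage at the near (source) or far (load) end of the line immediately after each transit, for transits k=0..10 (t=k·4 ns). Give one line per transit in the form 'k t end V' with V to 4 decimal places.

0 0 source 2.0000
1 4 load 3.4286
2 8 source 3.7143
3 12 load 3.9184
4 16 source 3.9592
5 20 load 3.9883
6 24 source 3.9942
7 28 load 3.9983
8 32 source 3.9992
9 36 load 3.9998
10 40 source 3.9999

Γ_L=0.714286, Γ_S=0.200000; launch V₁=5·50/125=2.000000
k=0 src: V=2.0000
k=1 load: inc=2.000000, refl=2.000000·0.714286=1.4286; V=0.000000+2.000000+1.428571=3.4286
k=2 src: inc=1.428571, refl=1.428571·0.200000=0.2857; V=2.000000+1.428571+0.285714=3.7143
k=3 load: inc=0.285714, refl=0.285714·0.714286=0.2041; V=3.428571+0.285714+0.204082=3.9184
k=4 src: inc=0.204082, refl=0.204082·0.200000=0.0408; V=3.714286+0.204082+0.040816=3.9592
k=5 load: inc=0.040816, refl=0.040816·0.714286=0.0292; V=3.918367+0.040816+0.029155=3.9883
k=6 src: inc=0.029155, refl=0.029155·0.200000=0.0058; V=3.959184+0.029155+0.005831=3.9942
k=7 load: inc=0.005831, refl=0.005831·0.714286=0.0042; V=3.988338+0.005831+0.004165=3.9983
k=8 src: inc=0.004165, refl=0.004165·0.200000=0.0008; V=3.994169+0.004165+0.000833=3.9992
k=9 load: inc=0.000833, refl=0.000833·0.714286=0.0006; V=3.998334+0.000833+0.000595=3.9998
k=10 src: inc=0.000595, refl=0.000595·0.200000=0.0001; V=3.999167+0.000595+0.000119=3.9999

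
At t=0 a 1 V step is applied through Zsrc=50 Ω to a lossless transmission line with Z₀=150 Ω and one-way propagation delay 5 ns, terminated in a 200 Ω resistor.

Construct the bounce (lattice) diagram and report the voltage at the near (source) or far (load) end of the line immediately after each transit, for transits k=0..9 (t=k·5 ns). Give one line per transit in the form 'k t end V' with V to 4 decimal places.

0 0 source 0.7500
1 5 load 0.8571
2 10 source 0.8036
3 15 load 0.7959
4 20 source 0.7997
5 25 load 0.8003
6 30 source 0.8000
7 35 load 0.8000
8 40 source 0.8000
9 45 load 0.8000

Γ_L=0.142857, Γ_S=-0.500000; launch V₁=1·150/200=0.750000
k=0 src: V=0.7500
k=1 load: inc=0.750000, refl=0.750000·0.142857=0.1071; V=0.000000+0.750000+0.107143=0.8571
k=2 src: inc=0.107143, refl=0.107143·-0.500000=-0.0536; V=0.750000+0.107143+-0.053571=0.8036
k=3 load: inc=-0.053571, refl=-0.053571·0.142857=-0.0077; V=0.857143+-0.053571+-0.007653=0.7959
k=4 src: inc=-0.007653, refl=-0.007653·-0.500000=0.0038; V=0.803571+-0.007653+0.003827=0.7997
k=5 load: inc=0.003827, refl=0.003827·0.142857=0.0005; V=0.795918+0.003827+0.000547=0.8003
k=6 src: inc=0.000547, refl=0.000547·-0.500000=-0.0003; V=0.799745+0.000547+-0.000273=0.8000
k=7 load: inc=-0.000273, refl=-0.000273·0.142857=-0.0000; V=0.800292+-0.000273+-0.000039=0.8000
k=8 src: inc=-0.000039, refl=-0.000039·-0.500000=0.0000; V=0.800018+-0.000039+0.000020=0.8000
k=9 load: inc=0.000020, refl=0.000020·0.142857=0.0000; V=0.799979+0.000020+0.000003=0.8000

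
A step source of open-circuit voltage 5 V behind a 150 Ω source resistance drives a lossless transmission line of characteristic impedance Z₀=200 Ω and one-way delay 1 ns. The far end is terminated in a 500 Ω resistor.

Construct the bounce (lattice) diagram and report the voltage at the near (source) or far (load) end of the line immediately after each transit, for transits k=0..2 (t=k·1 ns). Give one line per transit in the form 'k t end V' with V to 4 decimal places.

Γ_L=0.428571, Γ_S=-0.142857; launch V₁=5·200/350=2.857143
k=0 src: V=2.8571
k=1 load: inc=2.857143, refl=2.857143·0.428571=1.2245; V=0.000000+2.857143+1.224490=4.0816
k=2 src: inc=1.224490, refl=1.224490·-0.142857=-0.1749; V=2.857143+1.224490+-0.174927=3.9067

0 0 source 2.8571
1 1 load 4.0816
2 2 source 3.9067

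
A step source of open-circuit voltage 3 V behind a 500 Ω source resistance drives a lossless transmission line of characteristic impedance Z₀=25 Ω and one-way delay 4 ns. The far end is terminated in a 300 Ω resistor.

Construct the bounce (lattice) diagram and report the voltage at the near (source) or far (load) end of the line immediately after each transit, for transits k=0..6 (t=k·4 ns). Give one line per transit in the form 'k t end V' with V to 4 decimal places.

Γ_L=0.846154, Γ_S=0.904762; launch V₁=3·25/525=0.142857
k=0 src: V=0.1429
k=1 load: inc=0.142857, refl=0.142857·0.846154=0.1209; V=0.000000+0.142857+0.120879=0.2637
k=2 src: inc=0.120879, refl=0.120879·0.904762=0.1094; V=0.142857+0.120879+0.109367=0.3731
k=3 load: inc=0.109367, refl=0.109367·0.846154=0.0925; V=0.263736+0.109367+0.092541=0.4656
k=4 src: inc=0.092541, refl=0.092541·0.904762=0.0837; V=0.373103+0.092541+0.083728=0.5494
k=5 load: inc=0.083728, refl=0.083728·0.846154=0.0708; V=0.465644+0.083728+0.070847=0.6202
k=6 src: inc=0.070847, refl=0.070847·0.904762=0.0641; V=0.549372+0.070847+0.064099=0.6843

0 0 source 0.1429
1 4 load 0.2637
2 8 source 0.3731
3 12 load 0.4656
4 16 source 0.5494
5 20 load 0.6202
6 24 source 0.6843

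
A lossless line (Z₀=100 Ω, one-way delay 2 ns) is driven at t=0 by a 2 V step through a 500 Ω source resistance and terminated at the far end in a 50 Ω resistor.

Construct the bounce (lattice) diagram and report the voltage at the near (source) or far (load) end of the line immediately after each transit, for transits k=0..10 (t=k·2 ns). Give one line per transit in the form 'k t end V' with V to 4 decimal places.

0 0 source 0.3333
1 2 load 0.2222
2 4 source 0.1481
3 6 load 0.1728
4 8 source 0.1893
5 10 load 0.1838
6 12 source 0.1802
7 14 load 0.1814
8 16 source 0.1822
9 18 load 0.1819
10 20 source 0.1817

Γ_L=-0.333333, Γ_S=0.666667; launch V₁=2·100/600=0.333333
k=0 src: V=0.3333
k=1 load: inc=0.333333, refl=0.333333·-0.333333=-0.1111; V=0.000000+0.333333+-0.111111=0.2222
k=2 src: inc=-0.111111, refl=-0.111111·0.666667=-0.0741; V=0.333333+-0.111111+-0.074074=0.1481
k=3 load: inc=-0.074074, refl=-0.074074·-0.333333=0.0247; V=0.222222+-0.074074+0.024691=0.1728
k=4 src: inc=0.024691, refl=0.024691·0.666667=0.0165; V=0.148148+0.024691+0.016461=0.1893
k=5 load: inc=0.016461, refl=0.016461·-0.333333=-0.0055; V=0.172840+0.016461+-0.005487=0.1838
k=6 src: inc=-0.005487, refl=-0.005487·0.666667=-0.0037; V=0.189300+-0.005487+-0.003658=0.1802
k=7 load: inc=-0.003658, refl=-0.003658·-0.333333=0.0012; V=0.183813+-0.003658+0.001219=0.1814
k=8 src: inc=0.001219, refl=0.001219·0.666667=0.0008; V=0.180155+0.001219+0.000813=0.1822
k=9 load: inc=0.000813, refl=0.000813·-0.333333=-0.0003; V=0.181375+0.000813+-0.000271=0.1819
k=10 src: inc=-0.000271, refl=-0.000271·0.666667=-0.0002; V=0.182188+-0.000271+-0.000181=0.1817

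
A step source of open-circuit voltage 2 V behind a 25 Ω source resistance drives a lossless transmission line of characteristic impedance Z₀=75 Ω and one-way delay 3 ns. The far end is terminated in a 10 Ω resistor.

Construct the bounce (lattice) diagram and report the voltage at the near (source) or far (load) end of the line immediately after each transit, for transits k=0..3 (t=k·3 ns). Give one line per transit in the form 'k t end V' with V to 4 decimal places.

0 0 source 1.5000
1 3 load 0.3529
2 6 source 0.9265
3 9 load 0.4879

Γ_L=-0.764706, Γ_S=-0.500000; launch V₁=2·75/100=1.500000
k=0 src: V=1.5000
k=1 load: inc=1.500000, refl=1.500000·-0.764706=-1.1471; V=0.000000+1.500000+-1.147059=0.3529
k=2 src: inc=-1.147059, refl=-1.147059·-0.500000=0.5735; V=1.500000+-1.147059+0.573529=0.9265
k=3 load: inc=0.573529, refl=0.573529·-0.764706=-0.4386; V=0.352941+0.573529+-0.438581=0.4879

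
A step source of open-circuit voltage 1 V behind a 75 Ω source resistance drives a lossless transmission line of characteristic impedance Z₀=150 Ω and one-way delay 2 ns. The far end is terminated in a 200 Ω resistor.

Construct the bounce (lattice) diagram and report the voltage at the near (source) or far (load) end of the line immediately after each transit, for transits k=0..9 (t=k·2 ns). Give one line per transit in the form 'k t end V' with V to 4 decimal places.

Γ_L=0.142857, Γ_S=-0.333333; launch V₁=1·150/225=0.666667
k=0 src: V=0.6667
k=1 load: inc=0.666667, refl=0.666667·0.142857=0.0952; V=0.000000+0.666667+0.095238=0.7619
k=2 src: inc=0.095238, refl=0.095238·-0.333333=-0.0317; V=0.666667+0.095238+-0.031746=0.7302
k=3 load: inc=-0.031746, refl=-0.031746·0.142857=-0.0045; V=0.761905+-0.031746+-0.004535=0.7256
k=4 src: inc=-0.004535, refl=-0.004535·-0.333333=0.0015; V=0.730159+-0.004535+0.001512=0.7271
k=5 load: inc=0.001512, refl=0.001512·0.142857=0.0002; V=0.725624+0.001512+0.000216=0.7274
k=6 src: inc=0.000216, refl=0.000216·-0.333333=-0.0001; V=0.727135+0.000216+-0.000072=0.7273
k=7 load: inc=-0.000072, refl=-0.000072·0.142857=-0.0000; V=0.727351+-0.000072+-0.000010=0.7273
k=8 src: inc=-0.000010, refl=-0.000010·-0.333333=0.0000; V=0.727279+-0.000010+0.000003=0.7273
k=9 load: inc=0.000003, refl=0.000003·0.142857=0.0000; V=0.727269+0.000003+0.000000=0.7273

0 0 source 0.6667
1 2 load 0.7619
2 4 source 0.7302
3 6 load 0.7256
4 8 source 0.7271
5 10 load 0.7274
6 12 source 0.7273
7 14 load 0.7273
8 16 source 0.7273
9 18 load 0.7273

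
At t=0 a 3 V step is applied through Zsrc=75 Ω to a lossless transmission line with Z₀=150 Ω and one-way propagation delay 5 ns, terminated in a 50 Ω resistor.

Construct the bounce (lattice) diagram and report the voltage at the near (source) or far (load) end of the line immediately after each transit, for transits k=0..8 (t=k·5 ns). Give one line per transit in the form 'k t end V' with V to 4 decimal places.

Γ_L=-0.500000, Γ_S=-0.333333; launch V₁=3·150/225=2.000000
k=0 src: V=2.0000
k=1 load: inc=2.000000, refl=2.000000·-0.500000=-1.0000; V=0.000000+2.000000+-1.000000=1.0000
k=2 src: inc=-1.000000, refl=-1.000000·-0.333333=0.3333; V=2.000000+-1.000000+0.333333=1.3333
k=3 load: inc=0.333333, refl=0.333333·-0.500000=-0.1667; V=1.000000+0.333333+-0.166667=1.1667
k=4 src: inc=-0.166667, refl=-0.166667·-0.333333=0.0556; V=1.333333+-0.166667+0.055556=1.2222
k=5 load: inc=0.055556, refl=0.055556·-0.500000=-0.0278; V=1.166667+0.055556+-0.027778=1.1944
k=6 src: inc=-0.027778, refl=-0.027778·-0.333333=0.0093; V=1.222222+-0.027778+0.009259=1.2037
k=7 load: inc=0.009259, refl=0.009259·-0.500000=-0.0046; V=1.194444+0.009259+-0.004630=1.1991
k=8 src: inc=-0.004630, refl=-0.004630·-0.333333=0.0015; V=1.203704+-0.004630+0.001543=1.2006

0 0 source 2.0000
1 5 load 1.0000
2 10 source 1.3333
3 15 load 1.1667
4 20 source 1.2222
5 25 load 1.1944
6 30 source 1.2037
7 35 load 1.1991
8 40 source 1.2006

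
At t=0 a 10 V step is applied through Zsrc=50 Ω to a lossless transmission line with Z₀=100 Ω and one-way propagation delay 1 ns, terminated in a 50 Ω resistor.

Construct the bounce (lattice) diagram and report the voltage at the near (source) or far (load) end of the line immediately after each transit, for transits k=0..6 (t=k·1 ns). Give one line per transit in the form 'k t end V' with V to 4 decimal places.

Γ_L=-0.333333, Γ_S=-0.333333; launch V₁=10·100/150=6.666667
k=0 src: V=6.6667
k=1 load: inc=6.666667, refl=6.666667·-0.333333=-2.2222; V=0.000000+6.666667+-2.222222=4.4444
k=2 src: inc=-2.222222, refl=-2.222222·-0.333333=0.7407; V=6.666667+-2.222222+0.740741=5.1852
k=3 load: inc=0.740741, refl=0.740741·-0.333333=-0.2469; V=4.444444+0.740741+-0.246914=4.9383
k=4 src: inc=-0.246914, refl=-0.246914·-0.333333=0.0823; V=5.185185+-0.246914+0.082305=5.0206
k=5 load: inc=0.082305, refl=0.082305·-0.333333=-0.0274; V=4.938272+0.082305+-0.027435=4.9931
k=6 src: inc=-0.027435, refl=-0.027435·-0.333333=0.0091; V=5.020576+-0.027435+0.009145=5.0023

0 0 source 6.6667
1 1 load 4.4444
2 2 source 5.1852
3 3 load 4.9383
4 4 source 5.0206
5 5 load 4.9931
6 6 source 5.0023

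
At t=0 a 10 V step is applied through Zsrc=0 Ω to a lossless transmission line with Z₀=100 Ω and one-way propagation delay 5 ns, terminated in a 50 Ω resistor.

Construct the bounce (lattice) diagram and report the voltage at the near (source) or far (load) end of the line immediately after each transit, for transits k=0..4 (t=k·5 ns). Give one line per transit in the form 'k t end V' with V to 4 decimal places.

0 0 source 10.0000
1 5 load 6.6667
2 10 source 10.0000
3 15 load 8.8889
4 20 source 10.0000

Γ_L=-0.333333, Γ_S=-1.000000; launch V₁=10·100/100=10.000000
k=0 src: V=10.0000
k=1 load: inc=10.000000, refl=10.000000·-0.333333=-3.3333; V=0.000000+10.000000+-3.333333=6.6667
k=2 src: inc=-3.333333, refl=-3.333333·-1.000000=3.3333; V=10.000000+-3.333333+3.333333=10.0000
k=3 load: inc=3.333333, refl=3.333333·-0.333333=-1.1111; V=6.666667+3.333333+-1.111111=8.8889
k=4 src: inc=-1.111111, refl=-1.111111·-1.000000=1.1111; V=10.000000+-1.111111+1.111111=10.0000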